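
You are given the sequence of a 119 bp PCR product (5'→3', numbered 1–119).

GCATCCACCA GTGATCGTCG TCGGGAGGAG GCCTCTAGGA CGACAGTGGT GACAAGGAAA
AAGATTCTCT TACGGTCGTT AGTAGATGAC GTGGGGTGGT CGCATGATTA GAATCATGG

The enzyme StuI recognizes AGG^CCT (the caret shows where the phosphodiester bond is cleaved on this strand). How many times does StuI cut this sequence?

1

AGGCCT occurs starting at position 29.
StuI cuts at 1 site.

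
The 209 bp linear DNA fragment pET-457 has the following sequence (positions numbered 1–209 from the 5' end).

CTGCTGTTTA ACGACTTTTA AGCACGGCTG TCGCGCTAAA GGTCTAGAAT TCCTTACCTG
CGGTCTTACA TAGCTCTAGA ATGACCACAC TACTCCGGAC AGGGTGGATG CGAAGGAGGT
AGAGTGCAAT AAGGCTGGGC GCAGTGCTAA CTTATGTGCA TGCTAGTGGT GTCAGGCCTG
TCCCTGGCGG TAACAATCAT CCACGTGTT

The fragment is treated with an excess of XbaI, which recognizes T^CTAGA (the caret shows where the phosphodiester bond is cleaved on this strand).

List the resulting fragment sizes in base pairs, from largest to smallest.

XbaI sites (TCTAGA) start at positions 43, 75.
XbaI cuts after the first base of each site, so after positions 43, 75.
Linear molecule, 2 cuts → 3 fragments:
  1–43 → 43 bp
  44–75 → 32 bp
  76–209 → 134 bp
Sorted largest to smallest: 134, 43, 32 bp.

134, 43, 32 bp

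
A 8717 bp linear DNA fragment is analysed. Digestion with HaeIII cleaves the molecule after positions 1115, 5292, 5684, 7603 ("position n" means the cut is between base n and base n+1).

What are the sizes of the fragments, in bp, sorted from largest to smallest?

4177, 1919, 1115, 1114, 392 bp

Linear molecule, 4 cuts → 5 fragments:
  1115 − 0 = 1115 bp
  5292 − 1115 = 4177 bp
  5684 − 5292 = 392 bp
  7603 − 5684 = 1919 bp
  8717 − 7603 = 1114 bp
Sorted largest to smallest: 4177, 1919, 1115, 1114, 392 bp.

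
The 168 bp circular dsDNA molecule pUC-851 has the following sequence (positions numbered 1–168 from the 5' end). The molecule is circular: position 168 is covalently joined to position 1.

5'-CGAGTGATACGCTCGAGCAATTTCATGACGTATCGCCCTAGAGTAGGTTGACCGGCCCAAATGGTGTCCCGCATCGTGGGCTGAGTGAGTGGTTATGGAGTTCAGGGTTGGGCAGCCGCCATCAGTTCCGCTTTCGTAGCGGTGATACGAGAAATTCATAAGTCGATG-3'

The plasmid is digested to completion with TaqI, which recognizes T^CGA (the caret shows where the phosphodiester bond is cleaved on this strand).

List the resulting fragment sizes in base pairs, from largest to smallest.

TaqI sites (TCGA) start at positions 13, 163.
TaqI cuts after the first base of each site, so after positions 13, 163.
Circular molecule, 2 cuts → 2 fragments:
  14–163 → 150 bp
  164–168 then 1–13 → 5 + 13 = 18 bp
Sorted largest to smallest: 150, 18 bp.

150, 18 bp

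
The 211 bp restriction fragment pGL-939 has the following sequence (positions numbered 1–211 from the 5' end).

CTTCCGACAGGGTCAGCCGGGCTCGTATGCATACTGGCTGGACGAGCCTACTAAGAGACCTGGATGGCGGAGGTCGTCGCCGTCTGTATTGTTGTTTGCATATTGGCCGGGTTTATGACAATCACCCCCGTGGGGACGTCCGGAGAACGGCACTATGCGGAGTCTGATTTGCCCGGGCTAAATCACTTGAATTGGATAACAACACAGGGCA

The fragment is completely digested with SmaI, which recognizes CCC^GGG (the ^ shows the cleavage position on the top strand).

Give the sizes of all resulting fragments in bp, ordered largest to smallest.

The SmaI site (CCCGGG) starts at position 172.
SmaI cuts after base 3 of each site, so after position 174.
Linear molecule, 1 cut → 2 fragments:
  1–174 → 174 bp
  175–211 → 37 bp
Sorted largest to smallest: 174, 37 bp.

174, 37 bp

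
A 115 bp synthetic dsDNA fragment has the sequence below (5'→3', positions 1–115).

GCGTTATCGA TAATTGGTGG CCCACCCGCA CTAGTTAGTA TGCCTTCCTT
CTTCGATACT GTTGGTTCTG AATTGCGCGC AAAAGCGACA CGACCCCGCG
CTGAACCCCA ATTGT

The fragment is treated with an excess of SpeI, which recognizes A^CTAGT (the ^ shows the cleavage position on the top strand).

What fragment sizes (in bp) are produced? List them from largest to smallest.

The SpeI site (ACTAGT) starts at position 30.
SpeI cuts after the first base of each site, so after position 30.
Linear molecule, 1 cut → 2 fragments:
  1–30 → 30 bp
  31–115 → 85 bp
Sorted largest to smallest: 85, 30 bp.

85, 30 bp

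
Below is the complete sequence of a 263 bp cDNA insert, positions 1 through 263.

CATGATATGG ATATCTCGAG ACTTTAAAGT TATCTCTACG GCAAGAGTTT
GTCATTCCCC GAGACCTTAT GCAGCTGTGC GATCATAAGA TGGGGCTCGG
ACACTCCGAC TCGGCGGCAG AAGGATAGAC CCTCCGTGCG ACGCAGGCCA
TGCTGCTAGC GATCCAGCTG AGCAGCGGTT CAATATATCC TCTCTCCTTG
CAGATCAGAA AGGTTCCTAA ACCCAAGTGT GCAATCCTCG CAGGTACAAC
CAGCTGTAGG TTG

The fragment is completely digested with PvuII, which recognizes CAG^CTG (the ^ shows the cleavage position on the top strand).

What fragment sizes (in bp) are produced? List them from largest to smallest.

PvuII sites (CAGCTG) start at positions 72, 165, 251.
PvuII cuts after base 3 of each site, so after positions 74, 167, 253.
Linear molecule, 3 cuts → 4 fragments:
  1–74 → 74 bp
  75–167 → 93 bp
  168–253 → 86 bp
  254–263 → 10 bp
Sorted largest to smallest: 93, 86, 74, 10 bp.

93, 86, 74, 10 bp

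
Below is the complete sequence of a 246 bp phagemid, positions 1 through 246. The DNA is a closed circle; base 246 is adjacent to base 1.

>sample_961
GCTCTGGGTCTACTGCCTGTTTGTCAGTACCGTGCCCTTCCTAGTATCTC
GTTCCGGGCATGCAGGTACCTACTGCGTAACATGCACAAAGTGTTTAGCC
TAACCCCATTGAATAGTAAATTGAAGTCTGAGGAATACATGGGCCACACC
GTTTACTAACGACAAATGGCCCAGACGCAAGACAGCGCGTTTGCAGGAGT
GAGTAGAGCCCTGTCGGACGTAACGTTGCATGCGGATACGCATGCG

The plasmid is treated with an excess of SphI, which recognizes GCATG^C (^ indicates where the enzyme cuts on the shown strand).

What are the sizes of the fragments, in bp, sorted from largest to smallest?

SphI sites (GCATGC) start at positions 58, 228, 240.
SphI cuts after base 5 of each site (before the last base), so after positions 62, 232, 244.
Circular molecule, 3 cuts → 3 fragments:
  63–232 → 170 bp
  233–244 → 12 bp
  245–246 then 1–62 → 2 + 62 = 64 bp
Sorted largest to smallest: 170, 64, 12 bp.

170, 64, 12 bp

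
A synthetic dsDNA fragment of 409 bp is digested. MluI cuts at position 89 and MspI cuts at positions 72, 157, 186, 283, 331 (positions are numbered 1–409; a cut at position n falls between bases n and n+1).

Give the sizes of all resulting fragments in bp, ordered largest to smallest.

Combined cut positions (sorted): 72, 89, 157, 186, 283, 331.
Linear molecule, 6 cuts → 7 fragments:
  72 − 0 = 72 bp
  89 − 72 = 17 bp
  157 − 89 = 68 bp
  186 − 157 = 29 bp
  283 − 186 = 97 bp
  331 − 283 = 48 bp
  409 − 331 = 78 bp
Sorted largest to smallest: 97, 78, 72, 68, 48, 29, 17 bp.

97, 78, 72, 68, 48, 29, 17 bp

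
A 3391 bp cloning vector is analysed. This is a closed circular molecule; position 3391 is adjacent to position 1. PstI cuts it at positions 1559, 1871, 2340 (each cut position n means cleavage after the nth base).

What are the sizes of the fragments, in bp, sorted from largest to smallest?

2610, 469, 312 bp

Circular molecule, 3 cuts → 3 fragments:
  1871 − 1559 = 312 bp
  2340 − 1871 = 469 bp
  wrap: 3391 − 2340 + 1559 = 2610 bp
Sorted largest to smallest: 2610, 469, 312 bp.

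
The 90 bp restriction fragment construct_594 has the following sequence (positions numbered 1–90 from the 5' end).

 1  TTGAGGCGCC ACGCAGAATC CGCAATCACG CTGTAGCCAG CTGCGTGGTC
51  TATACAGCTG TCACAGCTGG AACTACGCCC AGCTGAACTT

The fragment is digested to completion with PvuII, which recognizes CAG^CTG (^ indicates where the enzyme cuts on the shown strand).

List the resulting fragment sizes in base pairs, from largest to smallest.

40, 17, 16, 9, 8 bp

PvuII sites (CAGCTG) start at positions 38, 55, 64, 80.
PvuII cuts after base 3 of each site, so after positions 40, 57, 66, 82.
Linear molecule, 4 cuts → 5 fragments:
  1–40 → 40 bp
  41–57 → 17 bp
  58–66 → 9 bp
  67–82 → 16 bp
  83–90 → 8 bp
Sorted largest to smallest: 40, 17, 16, 9, 8 bp.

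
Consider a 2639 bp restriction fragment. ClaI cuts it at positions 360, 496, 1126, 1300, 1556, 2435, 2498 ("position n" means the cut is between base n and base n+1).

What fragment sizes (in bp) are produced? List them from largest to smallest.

879, 630, 360, 256, 174, 141, 136, 63 bp

Linear molecule, 7 cuts → 8 fragments:
  360 − 0 = 360 bp
  496 − 360 = 136 bp
  1126 − 496 = 630 bp
  1300 − 1126 = 174 bp
  1556 − 1300 = 256 bp
  2435 − 1556 = 879 bp
  2498 − 2435 = 63 bp
  2639 − 2498 = 141 bp
Sorted largest to smallest: 879, 630, 360, 256, 174, 141, 136, 63 bp.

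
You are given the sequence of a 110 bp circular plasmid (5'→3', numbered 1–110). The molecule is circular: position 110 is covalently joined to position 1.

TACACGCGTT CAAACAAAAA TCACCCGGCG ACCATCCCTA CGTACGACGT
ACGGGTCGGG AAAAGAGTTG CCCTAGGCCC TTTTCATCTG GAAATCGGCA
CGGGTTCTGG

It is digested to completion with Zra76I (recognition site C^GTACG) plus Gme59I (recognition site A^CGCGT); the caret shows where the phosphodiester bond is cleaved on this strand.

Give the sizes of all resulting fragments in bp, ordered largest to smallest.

Zra76I sites (CGTACG) start at positions 41, 48.
Zra76I cuts after the first base of each site, so after positions 41, 48.
The Gme59I site (ACGCGT) starts at position 4.
Gme59I cuts after the first base of each site, so after position 4.
Combined cut positions: 4, 41, 48.
Circular molecule, 3 cuts → 3 fragments:
  5–41 → 37 bp
  42–48 → 7 bp
  49–110 then 1–4 → 62 + 4 = 66 bp
Sorted largest to smallest: 66, 37, 7 bp.

66, 37, 7 bp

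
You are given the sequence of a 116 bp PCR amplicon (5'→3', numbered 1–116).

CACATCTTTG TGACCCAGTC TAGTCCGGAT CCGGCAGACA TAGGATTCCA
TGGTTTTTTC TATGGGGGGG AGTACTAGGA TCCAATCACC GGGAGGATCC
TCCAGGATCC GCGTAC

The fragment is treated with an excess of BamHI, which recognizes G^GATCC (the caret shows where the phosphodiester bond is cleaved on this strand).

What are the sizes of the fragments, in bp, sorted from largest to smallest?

BamHI sites (GGATCC) start at positions 27, 78, 95, 105.
BamHI cuts after the first base of each site, so after positions 27, 78, 95, 105.
Linear molecule, 4 cuts → 5 fragments:
  1–27 → 27 bp
  28–78 → 51 bp
  79–95 → 17 bp
  96–105 → 10 bp
  106–116 → 11 bp
Sorted largest to smallest: 51, 27, 17, 11, 10 bp.

51, 27, 17, 11, 10 bp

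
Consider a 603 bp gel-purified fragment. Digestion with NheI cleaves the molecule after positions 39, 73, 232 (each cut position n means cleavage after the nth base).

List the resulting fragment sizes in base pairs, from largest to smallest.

371, 159, 39, 34 bp

Linear molecule, 3 cuts → 4 fragments:
  39 − 0 = 39 bp
  73 − 39 = 34 bp
  232 − 73 = 159 bp
  603 − 232 = 371 bp
Sorted largest to smallest: 371, 159, 39, 34 bp.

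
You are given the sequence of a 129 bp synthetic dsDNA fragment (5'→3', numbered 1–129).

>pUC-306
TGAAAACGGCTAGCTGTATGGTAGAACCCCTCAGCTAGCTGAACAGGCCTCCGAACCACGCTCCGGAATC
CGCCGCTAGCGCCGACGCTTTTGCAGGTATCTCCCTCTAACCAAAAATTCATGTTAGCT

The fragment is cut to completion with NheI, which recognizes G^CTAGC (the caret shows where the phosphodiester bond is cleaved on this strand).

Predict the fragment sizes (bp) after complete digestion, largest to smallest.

54, 41, 25, 9 bp

NheI sites (GCTAGC) start at positions 9, 34, 75.
NheI cuts after the first base of each site, so after positions 9, 34, 75.
Linear molecule, 3 cuts → 4 fragments:
  1–9 → 9 bp
  10–34 → 25 bp
  35–75 → 41 bp
  76–129 → 54 bp
Sorted largest to smallest: 54, 41, 25, 9 bp.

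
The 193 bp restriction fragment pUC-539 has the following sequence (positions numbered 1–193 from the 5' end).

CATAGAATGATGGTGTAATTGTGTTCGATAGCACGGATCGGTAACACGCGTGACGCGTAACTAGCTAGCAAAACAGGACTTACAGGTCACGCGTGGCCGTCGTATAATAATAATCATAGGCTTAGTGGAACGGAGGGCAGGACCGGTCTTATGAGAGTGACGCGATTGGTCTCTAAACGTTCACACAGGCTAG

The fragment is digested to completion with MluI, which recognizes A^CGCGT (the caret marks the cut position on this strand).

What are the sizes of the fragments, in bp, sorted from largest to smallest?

MluI sites (ACGCGT) start at positions 46, 53, 89.
MluI cuts after the first base of each site, so after positions 46, 53, 89.
Linear molecule, 3 cuts → 4 fragments:
  1–46 → 46 bp
  47–53 → 7 bp
  54–89 → 36 bp
  90–193 → 104 bp
Sorted largest to smallest: 104, 46, 36, 7 bp.

104, 46, 36, 7 bp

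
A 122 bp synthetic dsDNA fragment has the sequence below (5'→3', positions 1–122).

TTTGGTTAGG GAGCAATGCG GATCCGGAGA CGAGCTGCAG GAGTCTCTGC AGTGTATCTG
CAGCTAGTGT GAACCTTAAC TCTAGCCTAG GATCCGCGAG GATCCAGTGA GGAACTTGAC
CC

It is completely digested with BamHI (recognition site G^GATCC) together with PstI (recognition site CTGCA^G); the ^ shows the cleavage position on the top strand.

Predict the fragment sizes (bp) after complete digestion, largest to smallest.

28, 22, 20, 19, 12, 11, 10 bp

BamHI sites (GGATCC) start at positions 20, 90, 100.
BamHI cuts after the first base of each site, so after positions 20, 90, 100.
PstI sites (CTGCAG) start at positions 35, 47, 58.
PstI cuts after base 5 of each site (before the last base), so after positions 39, 51, 62.
Combined cut positions: 20, 39, 51, 62, 90, 100.
Linear molecule, 6 cuts → 7 fragments:
  1–20 → 20 bp
  21–39 → 19 bp
  40–51 → 12 bp
  52–62 → 11 bp
  63–90 → 28 bp
  91–100 → 10 bp
  101–122 → 22 bp
Sorted largest to smallest: 28, 22, 20, 19, 12, 11, 10 bp.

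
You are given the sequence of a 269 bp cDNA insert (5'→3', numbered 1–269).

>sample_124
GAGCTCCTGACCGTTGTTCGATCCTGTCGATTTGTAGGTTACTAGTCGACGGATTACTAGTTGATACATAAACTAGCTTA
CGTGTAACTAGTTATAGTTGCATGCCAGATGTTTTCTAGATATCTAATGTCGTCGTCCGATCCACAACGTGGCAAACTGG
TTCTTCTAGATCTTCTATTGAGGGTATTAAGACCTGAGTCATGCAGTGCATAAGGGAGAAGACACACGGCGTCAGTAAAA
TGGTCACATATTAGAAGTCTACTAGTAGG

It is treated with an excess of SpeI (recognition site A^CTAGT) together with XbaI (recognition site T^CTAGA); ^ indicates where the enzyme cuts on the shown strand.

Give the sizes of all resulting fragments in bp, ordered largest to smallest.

SpeI sites (ACTAGT) start at positions 41, 56, 87, 261.
SpeI cuts after the first base of each site, so after positions 41, 56, 87, 261.
XbaI sites (TCTAGA) start at positions 115, 165.
XbaI cuts after the first base of each site, so after positions 115, 165.
Combined cut positions: 41, 56, 87, 115, 165, 261.
Linear molecule, 6 cuts → 7 fragments:
  1–41 → 41 bp
  42–56 → 15 bp
  57–87 → 31 bp
  88–115 → 28 bp
  116–165 → 50 bp
  166–261 → 96 bp
  262–269 → 8 bp
Sorted largest to smallest: 96, 50, 41, 31, 28, 15, 8 bp.

96, 50, 41, 31, 28, 15, 8 bp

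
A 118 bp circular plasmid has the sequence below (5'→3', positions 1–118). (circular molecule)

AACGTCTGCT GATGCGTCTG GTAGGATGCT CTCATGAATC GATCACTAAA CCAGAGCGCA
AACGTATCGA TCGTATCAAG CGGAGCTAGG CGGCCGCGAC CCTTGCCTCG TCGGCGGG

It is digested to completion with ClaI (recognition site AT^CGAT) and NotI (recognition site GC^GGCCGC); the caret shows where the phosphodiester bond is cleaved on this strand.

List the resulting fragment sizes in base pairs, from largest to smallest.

ClaI sites (ATCGAT) start at positions 38, 66.
ClaI cuts after base 2 of each site, so after positions 39, 67.
The NotI site (GCGGCCGC) starts at position 90.
NotI cuts after base 2 of each site, so after position 91.
Combined cut positions: 39, 67, 91.
Circular molecule, 3 cuts → 3 fragments:
  40–67 → 28 bp
  68–91 → 24 bp
  92–118 then 1–39 → 27 + 39 = 66 bp
Sorted largest to smallest: 66, 28, 24 bp.

66, 28, 24 bp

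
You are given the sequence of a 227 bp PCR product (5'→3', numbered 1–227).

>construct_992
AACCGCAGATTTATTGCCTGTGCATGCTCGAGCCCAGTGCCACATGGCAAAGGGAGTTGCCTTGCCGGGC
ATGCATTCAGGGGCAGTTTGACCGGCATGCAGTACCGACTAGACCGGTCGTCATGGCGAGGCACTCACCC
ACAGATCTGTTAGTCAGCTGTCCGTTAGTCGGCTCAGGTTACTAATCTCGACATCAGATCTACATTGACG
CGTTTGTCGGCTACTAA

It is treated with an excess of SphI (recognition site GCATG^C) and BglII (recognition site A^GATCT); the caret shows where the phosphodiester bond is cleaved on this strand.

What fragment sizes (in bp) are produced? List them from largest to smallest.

SphI sites (GCATGC) start at positions 22, 69, 95.
SphI cuts after base 5 of each site (before the last base), so after positions 26, 73, 99.
BglII sites (AGATCT) start at positions 143, 196.
BglII cuts after the first base of each site, so after positions 143, 196.
Combined cut positions: 26, 73, 99, 143, 196.
Linear molecule, 5 cuts → 6 fragments:
  1–26 → 26 bp
  27–73 → 47 bp
  74–99 → 26 bp
  100–143 → 44 bp
  144–196 → 53 bp
  197–227 → 31 bp
Sorted largest to smallest: 53, 47, 44, 31, 26, 26 bp.

53, 47, 44, 31, 26, 26 bp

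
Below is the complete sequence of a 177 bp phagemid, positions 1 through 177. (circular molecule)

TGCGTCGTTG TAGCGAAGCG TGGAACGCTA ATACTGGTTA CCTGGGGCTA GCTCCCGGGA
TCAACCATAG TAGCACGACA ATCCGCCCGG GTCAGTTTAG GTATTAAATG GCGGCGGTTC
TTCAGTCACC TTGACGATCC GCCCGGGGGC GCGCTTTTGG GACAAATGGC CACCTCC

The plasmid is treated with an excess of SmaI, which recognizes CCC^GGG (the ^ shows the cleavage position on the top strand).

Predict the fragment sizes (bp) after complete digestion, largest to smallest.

89, 56, 32 bp

SmaI sites (CCCGGG) start at positions 54, 86, 142.
SmaI cuts after base 3 of each site, so after positions 56, 88, 144.
Circular molecule, 3 cuts → 3 fragments:
  57–88 → 32 bp
  89–144 → 56 bp
  145–177 then 1–56 → 33 + 56 = 89 bp
Sorted largest to smallest: 89, 56, 32 bp.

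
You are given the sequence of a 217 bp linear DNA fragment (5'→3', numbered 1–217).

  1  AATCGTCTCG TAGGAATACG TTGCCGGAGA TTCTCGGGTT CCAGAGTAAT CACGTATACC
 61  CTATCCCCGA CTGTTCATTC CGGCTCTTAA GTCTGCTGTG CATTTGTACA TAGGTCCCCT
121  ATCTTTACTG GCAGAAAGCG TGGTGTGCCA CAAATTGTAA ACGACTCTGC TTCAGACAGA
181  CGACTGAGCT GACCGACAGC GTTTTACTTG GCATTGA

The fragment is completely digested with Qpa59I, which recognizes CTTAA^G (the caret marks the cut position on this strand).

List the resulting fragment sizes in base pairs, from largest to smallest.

The Qpa59I site (CTTAAG) starts at position 86.
Qpa59I cuts after base 5 of each site (before the last base), so after position 90.
Linear molecule, 1 cut → 2 fragments:
  1–90 → 90 bp
  91–217 → 127 bp
Sorted largest to smallest: 127, 90 bp.

127, 90 bp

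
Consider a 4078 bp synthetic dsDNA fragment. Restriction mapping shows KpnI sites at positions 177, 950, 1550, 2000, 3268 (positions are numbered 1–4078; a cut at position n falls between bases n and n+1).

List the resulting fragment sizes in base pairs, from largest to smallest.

1268, 810, 773, 600, 450, 177 bp

Linear molecule, 5 cuts → 6 fragments:
  177 − 0 = 177 bp
  950 − 177 = 773 bp
  1550 − 950 = 600 bp
  2000 − 1550 = 450 bp
  3268 − 2000 = 1268 bp
  4078 − 3268 = 810 bp
Sorted largest to smallest: 1268, 810, 773, 600, 450, 177 bp.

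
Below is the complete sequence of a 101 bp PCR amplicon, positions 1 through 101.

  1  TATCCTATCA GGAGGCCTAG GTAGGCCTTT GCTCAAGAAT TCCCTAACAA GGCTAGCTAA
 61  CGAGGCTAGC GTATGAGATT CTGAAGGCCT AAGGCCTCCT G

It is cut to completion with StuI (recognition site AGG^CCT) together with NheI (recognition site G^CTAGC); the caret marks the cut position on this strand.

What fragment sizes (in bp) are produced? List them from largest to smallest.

StuI sites (AGGCCT) start at positions 13, 23, 85, 92.
StuI cuts after base 3 of each site, so after positions 15, 25, 87, 94.
NheI sites (GCTAGC) start at positions 52, 65.
NheI cuts after the first base of each site, so after positions 52, 65.
Combined cut positions: 15, 25, 52, 65, 87, 94.
Linear molecule, 6 cuts → 7 fragments:
  1–15 → 15 bp
  16–25 → 10 bp
  26–52 → 27 bp
  53–65 → 13 bp
  66–87 → 22 bp
  88–94 → 7 bp
  95–101 → 7 bp
Sorted largest to smallest: 27, 22, 15, 13, 10, 7, 7 bp.

27, 22, 15, 13, 10, 7, 7 bp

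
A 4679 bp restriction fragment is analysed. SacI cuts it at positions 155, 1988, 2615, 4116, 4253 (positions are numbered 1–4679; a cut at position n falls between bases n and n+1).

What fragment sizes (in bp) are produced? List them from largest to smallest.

1833, 1501, 627, 426, 155, 137 bp

Linear molecule, 5 cuts → 6 fragments:
  155 − 0 = 155 bp
  1988 − 155 = 1833 bp
  2615 − 1988 = 627 bp
  4116 − 2615 = 1501 bp
  4253 − 4116 = 137 bp
  4679 − 4253 = 426 bp
Sorted largest to smallest: 1833, 1501, 627, 426, 155, 137 bp.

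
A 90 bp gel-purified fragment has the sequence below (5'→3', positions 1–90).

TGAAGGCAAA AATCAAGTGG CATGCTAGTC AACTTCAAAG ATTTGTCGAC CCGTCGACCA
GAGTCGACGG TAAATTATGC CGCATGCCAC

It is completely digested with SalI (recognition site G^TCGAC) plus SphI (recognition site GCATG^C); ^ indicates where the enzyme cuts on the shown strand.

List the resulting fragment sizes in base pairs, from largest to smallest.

24, 23, 21, 10, 8, 4 bp

SalI sites (GTCGAC) start at positions 45, 53, 63.
SalI cuts after the first base of each site, so after positions 45, 53, 63.
SphI sites (GCATGC) start at positions 20, 82.
SphI cuts after base 5 of each site (before the last base), so after positions 24, 86.
Combined cut positions: 24, 45, 53, 63, 86.
Linear molecule, 5 cuts → 6 fragments:
  1–24 → 24 bp
  25–45 → 21 bp
  46–53 → 8 bp
  54–63 → 10 bp
  64–86 → 23 bp
  87–90 → 4 bp
Sorted largest to smallest: 24, 23, 21, 10, 8, 4 bp.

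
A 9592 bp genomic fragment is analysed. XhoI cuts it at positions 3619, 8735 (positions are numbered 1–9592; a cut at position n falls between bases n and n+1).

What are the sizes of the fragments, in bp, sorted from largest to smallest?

5116, 3619, 857 bp

Linear molecule, 2 cuts → 3 fragments:
  3619 − 0 = 3619 bp
  8735 − 3619 = 5116 bp
  9592 − 8735 = 857 bp
Sorted largest to smallest: 5116, 3619, 857 bp.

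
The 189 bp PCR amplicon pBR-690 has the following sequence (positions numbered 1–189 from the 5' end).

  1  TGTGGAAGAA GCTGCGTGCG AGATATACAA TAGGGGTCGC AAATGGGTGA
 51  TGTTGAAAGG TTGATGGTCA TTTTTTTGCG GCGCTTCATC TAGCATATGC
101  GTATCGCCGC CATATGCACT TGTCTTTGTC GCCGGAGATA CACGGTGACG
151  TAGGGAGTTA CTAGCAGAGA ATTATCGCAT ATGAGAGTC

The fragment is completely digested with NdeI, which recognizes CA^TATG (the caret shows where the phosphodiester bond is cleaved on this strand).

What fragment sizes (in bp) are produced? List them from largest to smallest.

95, 67, 17, 10 bp

NdeI sites (CATATG) start at positions 94, 111, 178.
NdeI cuts after base 2 of each site, so after positions 95, 112, 179.
Linear molecule, 3 cuts → 4 fragments:
  1–95 → 95 bp
  96–112 → 17 bp
  113–179 → 67 bp
  180–189 → 10 bp
Sorted largest to smallest: 95, 67, 17, 10 bp.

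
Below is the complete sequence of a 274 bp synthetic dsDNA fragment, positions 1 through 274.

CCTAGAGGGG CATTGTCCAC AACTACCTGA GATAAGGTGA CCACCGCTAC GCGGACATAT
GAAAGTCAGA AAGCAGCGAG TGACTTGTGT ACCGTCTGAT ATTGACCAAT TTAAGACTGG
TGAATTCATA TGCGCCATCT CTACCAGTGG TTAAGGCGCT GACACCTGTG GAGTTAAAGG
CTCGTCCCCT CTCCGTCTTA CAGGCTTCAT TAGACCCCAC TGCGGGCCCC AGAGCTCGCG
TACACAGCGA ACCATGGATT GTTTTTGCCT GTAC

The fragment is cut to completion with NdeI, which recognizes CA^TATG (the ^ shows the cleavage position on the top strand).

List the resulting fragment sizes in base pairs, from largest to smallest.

NdeI sites (CATATG) start at positions 56, 127.
NdeI cuts after base 2 of each site, so after positions 57, 128.
Linear molecule, 2 cuts → 3 fragments:
  1–57 → 57 bp
  58–128 → 71 bp
  129–274 → 146 bp
Sorted largest to smallest: 146, 71, 57 bp.

146, 71, 57 bp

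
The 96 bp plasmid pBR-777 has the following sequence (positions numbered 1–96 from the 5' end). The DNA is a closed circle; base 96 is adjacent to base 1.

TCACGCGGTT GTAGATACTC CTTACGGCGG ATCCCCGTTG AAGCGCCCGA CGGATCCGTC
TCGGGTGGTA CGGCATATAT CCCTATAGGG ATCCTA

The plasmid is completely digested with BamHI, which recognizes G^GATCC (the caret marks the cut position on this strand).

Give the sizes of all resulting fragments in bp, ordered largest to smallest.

BamHI sites (GGATCC) start at positions 29, 52, 89.
BamHI cuts after the first base of each site, so after positions 29, 52, 89.
Circular molecule, 3 cuts → 3 fragments:
  30–52 → 23 bp
  53–89 → 37 bp
  90–96 then 1–29 → 7 + 29 = 36 bp
Sorted largest to smallest: 37, 36, 23 bp.

37, 36, 23 bp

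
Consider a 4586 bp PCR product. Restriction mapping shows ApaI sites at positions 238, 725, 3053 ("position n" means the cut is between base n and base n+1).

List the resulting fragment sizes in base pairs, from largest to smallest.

Linear molecule, 3 cuts → 4 fragments:
  238 − 0 = 238 bp
  725 − 238 = 487 bp
  3053 − 725 = 2328 bp
  4586 − 3053 = 1533 bp
Sorted largest to smallest: 2328, 1533, 487, 238 bp.

2328, 1533, 487, 238 bp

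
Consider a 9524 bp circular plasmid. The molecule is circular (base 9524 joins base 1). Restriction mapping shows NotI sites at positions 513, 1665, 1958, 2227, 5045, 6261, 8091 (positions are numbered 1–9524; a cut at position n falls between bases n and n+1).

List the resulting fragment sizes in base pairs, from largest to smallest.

Circular molecule, 7 cuts → 7 fragments:
  1665 − 513 = 1152 bp
  1958 − 1665 = 293 bp
  2227 − 1958 = 269 bp
  5045 − 2227 = 2818 bp
  6261 − 5045 = 1216 bp
  8091 − 6261 = 1830 bp
  wrap: 9524 − 8091 + 513 = 1946 bp
Sorted largest to smallest: 2818, 1946, 1830, 1216, 1152, 293, 269 bp.

2818, 1946, 1830, 1216, 1152, 293, 269 bp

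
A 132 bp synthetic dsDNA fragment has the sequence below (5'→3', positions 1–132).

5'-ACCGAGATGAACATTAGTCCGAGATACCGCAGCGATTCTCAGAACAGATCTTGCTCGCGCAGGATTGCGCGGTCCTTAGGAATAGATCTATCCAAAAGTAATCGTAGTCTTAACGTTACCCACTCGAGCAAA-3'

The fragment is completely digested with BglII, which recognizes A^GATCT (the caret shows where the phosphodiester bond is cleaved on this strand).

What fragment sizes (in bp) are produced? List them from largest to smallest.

48, 46, 38 bp

BglII sites (AGATCT) start at positions 46, 84.
BglII cuts after the first base of each site, so after positions 46, 84.
Linear molecule, 2 cuts → 3 fragments:
  1–46 → 46 bp
  47–84 → 38 bp
  85–132 → 48 bp
Sorted largest to smallest: 48, 46, 38 bp.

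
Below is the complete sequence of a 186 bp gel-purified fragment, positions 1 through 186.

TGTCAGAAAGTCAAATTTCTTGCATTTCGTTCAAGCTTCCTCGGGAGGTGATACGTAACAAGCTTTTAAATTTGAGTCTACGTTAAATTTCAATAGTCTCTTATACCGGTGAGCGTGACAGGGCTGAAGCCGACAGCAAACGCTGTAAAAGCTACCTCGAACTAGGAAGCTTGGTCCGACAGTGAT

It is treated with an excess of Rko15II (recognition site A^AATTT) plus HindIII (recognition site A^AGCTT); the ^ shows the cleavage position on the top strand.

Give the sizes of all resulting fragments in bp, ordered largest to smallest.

Rko15II sites (AAATTT) start at positions 13, 68, 85.
Rko15II cuts after the first base of each site, so after positions 13, 68, 85.
HindIII sites (AAGCTT) start at positions 33, 60, 167.
HindIII cuts after the first base of each site, so after positions 33, 60, 167.
Combined cut positions: 13, 33, 60, 68, 85, 167.
Linear molecule, 6 cuts → 7 fragments:
  1–13 → 13 bp
  14–33 → 20 bp
  34–60 → 27 bp
  61–68 → 8 bp
  69–85 → 17 bp
  86–167 → 82 bp
  168–186 → 19 bp
Sorted largest to smallest: 82, 27, 20, 19, 17, 13, 8 bp.

82, 27, 20, 19, 17, 13, 8 bp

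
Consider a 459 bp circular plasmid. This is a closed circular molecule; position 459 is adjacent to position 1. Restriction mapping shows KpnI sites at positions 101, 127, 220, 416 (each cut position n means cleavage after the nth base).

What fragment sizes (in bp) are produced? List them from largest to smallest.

196, 144, 93, 26 bp

Circular molecule, 4 cuts → 4 fragments:
  127 − 101 = 26 bp
  220 − 127 = 93 bp
  416 − 220 = 196 bp
  wrap: 459 − 416 + 101 = 144 bp
Sorted largest to smallest: 196, 144, 93, 26 bp.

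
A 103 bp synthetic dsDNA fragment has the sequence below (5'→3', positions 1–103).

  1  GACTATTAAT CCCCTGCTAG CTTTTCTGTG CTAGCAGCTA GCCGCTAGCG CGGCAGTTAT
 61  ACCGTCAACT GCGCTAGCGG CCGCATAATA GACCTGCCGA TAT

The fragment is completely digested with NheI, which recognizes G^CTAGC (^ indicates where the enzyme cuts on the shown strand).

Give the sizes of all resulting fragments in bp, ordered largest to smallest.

30, 29, 16, 14, 7, 7 bp

NheI sites (GCTAGC) start at positions 16, 30, 37, 44, 73.
NheI cuts after the first base of each site, so after positions 16, 30, 37, 44, 73.
Linear molecule, 5 cuts → 6 fragments:
  1–16 → 16 bp
  17–30 → 14 bp
  31–37 → 7 bp
  38–44 → 7 bp
  45–73 → 29 bp
  74–103 → 30 bp
Sorted largest to smallest: 30, 29, 16, 14, 7, 7 bp.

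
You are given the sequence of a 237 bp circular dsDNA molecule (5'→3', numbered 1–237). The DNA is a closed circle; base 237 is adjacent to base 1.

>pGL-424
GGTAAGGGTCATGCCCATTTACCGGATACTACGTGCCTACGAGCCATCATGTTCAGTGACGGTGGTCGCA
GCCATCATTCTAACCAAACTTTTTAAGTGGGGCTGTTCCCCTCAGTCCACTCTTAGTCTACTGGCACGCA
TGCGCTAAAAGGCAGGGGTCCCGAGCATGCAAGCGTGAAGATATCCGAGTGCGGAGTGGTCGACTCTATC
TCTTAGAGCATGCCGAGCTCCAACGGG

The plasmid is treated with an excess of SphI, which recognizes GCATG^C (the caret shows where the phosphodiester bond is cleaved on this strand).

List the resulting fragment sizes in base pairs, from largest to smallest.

157, 53, 27 bp

SphI sites (GCATGC) start at positions 138, 165, 218.
SphI cuts after base 5 of each site (before the last base), so after positions 142, 169, 222.
Circular molecule, 3 cuts → 3 fragments:
  143–169 → 27 bp
  170–222 → 53 bp
  223–237 then 1–142 → 15 + 142 = 157 bp
Sorted largest to smallest: 157, 53, 27 bp.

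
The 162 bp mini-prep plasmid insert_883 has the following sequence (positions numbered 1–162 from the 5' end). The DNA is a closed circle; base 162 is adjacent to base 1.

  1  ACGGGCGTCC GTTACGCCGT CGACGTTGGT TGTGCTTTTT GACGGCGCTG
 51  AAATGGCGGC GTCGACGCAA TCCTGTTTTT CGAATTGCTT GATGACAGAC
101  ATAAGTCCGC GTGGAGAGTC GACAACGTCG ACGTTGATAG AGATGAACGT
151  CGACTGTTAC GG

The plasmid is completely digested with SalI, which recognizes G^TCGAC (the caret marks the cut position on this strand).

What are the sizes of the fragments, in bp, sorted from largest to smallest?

57, 42, 32, 22, 9 bp

SalI sites (GTCGAC) start at positions 19, 61, 118, 127, 149.
SalI cuts after the first base of each site, so after positions 19, 61, 118, 127, 149.
Circular molecule, 5 cuts → 5 fragments:
  20–61 → 42 bp
  62–118 → 57 bp
  119–127 → 9 bp
  128–149 → 22 bp
  150–162 then 1–19 → 13 + 19 = 32 bp
Sorted largest to smallest: 57, 42, 32, 22, 9 bp.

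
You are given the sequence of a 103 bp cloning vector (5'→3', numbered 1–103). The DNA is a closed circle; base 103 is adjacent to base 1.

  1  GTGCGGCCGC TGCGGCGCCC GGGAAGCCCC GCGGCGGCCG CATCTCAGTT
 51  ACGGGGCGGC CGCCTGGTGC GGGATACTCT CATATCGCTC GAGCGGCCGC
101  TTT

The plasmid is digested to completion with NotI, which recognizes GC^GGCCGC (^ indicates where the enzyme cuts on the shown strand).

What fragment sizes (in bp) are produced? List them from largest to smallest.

37, 31, 22, 13 bp

NotI sites (GCGGCCGC) start at positions 3, 34, 56, 93.
NotI cuts after base 2 of each site, so after positions 4, 35, 57, 94.
Circular molecule, 4 cuts → 4 fragments:
  5–35 → 31 bp
  36–57 → 22 bp
  58–94 → 37 bp
  95–103 then 1–4 → 9 + 4 = 13 bp
Sorted largest to smallest: 37, 31, 22, 13 bp.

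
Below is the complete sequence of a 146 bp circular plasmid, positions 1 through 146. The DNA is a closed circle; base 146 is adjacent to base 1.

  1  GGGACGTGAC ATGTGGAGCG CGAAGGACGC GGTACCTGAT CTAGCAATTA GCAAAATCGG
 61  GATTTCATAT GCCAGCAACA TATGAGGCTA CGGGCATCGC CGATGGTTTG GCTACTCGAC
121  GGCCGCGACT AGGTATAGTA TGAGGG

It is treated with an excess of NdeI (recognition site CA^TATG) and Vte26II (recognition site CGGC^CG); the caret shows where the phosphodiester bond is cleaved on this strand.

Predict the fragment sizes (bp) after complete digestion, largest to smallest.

NdeI sites (CATATG) start at positions 66, 79.
NdeI cuts after base 2 of each site, so after positions 67, 80.
The Vte26II site (CGGCCG) starts at position 120.
Vte26II cuts after base 4 of each site, so after position 123.
Combined cut positions: 67, 80, 123.
Circular molecule, 3 cuts → 3 fragments:
  68–80 → 13 bp
  81–123 → 43 bp
  124–146 then 1–67 → 23 + 67 = 90 bp
Sorted largest to smallest: 90, 43, 13 bp.

90, 43, 13 bp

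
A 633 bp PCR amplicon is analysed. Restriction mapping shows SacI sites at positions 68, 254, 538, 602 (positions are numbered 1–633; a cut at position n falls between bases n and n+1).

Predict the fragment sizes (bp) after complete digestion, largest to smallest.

284, 186, 68, 64, 31 bp

Linear molecule, 4 cuts → 5 fragments:
  68 − 0 = 68 bp
  254 − 68 = 186 bp
  538 − 254 = 284 bp
  602 − 538 = 64 bp
  633 − 602 = 31 bp
Sorted largest to smallest: 284, 186, 68, 64, 31 bp.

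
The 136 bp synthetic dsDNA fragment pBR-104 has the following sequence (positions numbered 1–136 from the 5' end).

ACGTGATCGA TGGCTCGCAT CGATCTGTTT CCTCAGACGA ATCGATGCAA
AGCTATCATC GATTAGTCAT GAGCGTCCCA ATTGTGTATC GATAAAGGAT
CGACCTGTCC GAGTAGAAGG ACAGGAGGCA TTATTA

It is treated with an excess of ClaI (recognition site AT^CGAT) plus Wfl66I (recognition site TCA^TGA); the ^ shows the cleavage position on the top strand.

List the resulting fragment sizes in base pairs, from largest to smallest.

47, 22, 20, 17, 13, 10, 7 bp

ClaI sites (ATCGAT) start at positions 6, 19, 41, 58, 88.
ClaI cuts after base 2 of each site, so after positions 7, 20, 42, 59, 89.
The Wfl66I site (TCATGA) starts at position 67.
Wfl66I cuts after base 3 of each site, so after position 69.
Combined cut positions: 7, 20, 42, 59, 69, 89.
Linear molecule, 6 cuts → 7 fragments:
  1–7 → 7 bp
  8–20 → 13 bp
  21–42 → 22 bp
  43–59 → 17 bp
  60–69 → 10 bp
  70–89 → 20 bp
  90–136 → 47 bp
Sorted largest to smallest: 47, 22, 20, 17, 13, 10, 7 bp.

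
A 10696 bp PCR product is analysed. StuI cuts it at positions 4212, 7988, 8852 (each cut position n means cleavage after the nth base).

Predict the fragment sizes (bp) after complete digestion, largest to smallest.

4212, 3776, 1844, 864 bp

Linear molecule, 3 cuts → 4 fragments:
  4212 − 0 = 4212 bp
  7988 − 4212 = 3776 bp
  8852 − 7988 = 864 bp
  10696 − 8852 = 1844 bp
Sorted largest to smallest: 4212, 3776, 1844, 864 bp.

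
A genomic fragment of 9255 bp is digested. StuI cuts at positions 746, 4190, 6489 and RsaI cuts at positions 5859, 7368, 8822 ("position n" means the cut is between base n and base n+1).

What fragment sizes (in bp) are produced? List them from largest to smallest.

3444, 1669, 1454, 879, 746, 630, 433 bp

Combined cut positions (sorted): 746, 4190, 5859, 6489, 7368, 8822.
Linear molecule, 6 cuts → 7 fragments:
  746 − 0 = 746 bp
  4190 − 746 = 3444 bp
  5859 − 4190 = 1669 bp
  6489 − 5859 = 630 bp
  7368 − 6489 = 879 bp
  8822 − 7368 = 1454 bp
  9255 − 8822 = 433 bp
Sorted largest to smallest: 3444, 1669, 1454, 879, 746, 630, 433 bp.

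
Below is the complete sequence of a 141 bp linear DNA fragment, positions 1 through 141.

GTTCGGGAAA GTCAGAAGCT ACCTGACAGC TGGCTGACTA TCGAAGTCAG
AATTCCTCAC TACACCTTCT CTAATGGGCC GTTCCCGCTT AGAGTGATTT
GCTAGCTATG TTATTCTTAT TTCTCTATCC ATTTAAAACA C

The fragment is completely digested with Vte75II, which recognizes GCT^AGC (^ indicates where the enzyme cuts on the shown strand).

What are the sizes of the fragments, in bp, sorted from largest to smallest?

103, 38 bp

The Vte75II site (GCTAGC) starts at position 101.
Vte75II cuts after base 3 of each site, so after position 103.
Linear molecule, 1 cut → 2 fragments:
  1–103 → 103 bp
  104–141 → 38 bp
Sorted largest to smallest: 103, 38 bp.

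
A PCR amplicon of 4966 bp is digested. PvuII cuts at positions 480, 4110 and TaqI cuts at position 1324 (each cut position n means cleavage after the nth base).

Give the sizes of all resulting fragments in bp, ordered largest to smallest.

2786, 856, 844, 480 bp

Combined cut positions (sorted): 480, 1324, 4110.
Linear molecule, 3 cuts → 4 fragments:
  480 − 0 = 480 bp
  1324 − 480 = 844 bp
  4110 − 1324 = 2786 bp
  4966 − 4110 = 856 bp
Sorted largest to smallest: 2786, 856, 844, 480 bp.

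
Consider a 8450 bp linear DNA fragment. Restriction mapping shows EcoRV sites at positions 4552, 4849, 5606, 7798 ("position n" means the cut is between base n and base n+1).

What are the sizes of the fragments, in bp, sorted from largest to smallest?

Linear molecule, 4 cuts → 5 fragments:
  4552 − 0 = 4552 bp
  4849 − 4552 = 297 bp
  5606 − 4849 = 757 bp
  7798 − 5606 = 2192 bp
  8450 − 7798 = 652 bp
Sorted largest to smallest: 4552, 2192, 757, 652, 297 bp.

4552, 2192, 757, 652, 297 bp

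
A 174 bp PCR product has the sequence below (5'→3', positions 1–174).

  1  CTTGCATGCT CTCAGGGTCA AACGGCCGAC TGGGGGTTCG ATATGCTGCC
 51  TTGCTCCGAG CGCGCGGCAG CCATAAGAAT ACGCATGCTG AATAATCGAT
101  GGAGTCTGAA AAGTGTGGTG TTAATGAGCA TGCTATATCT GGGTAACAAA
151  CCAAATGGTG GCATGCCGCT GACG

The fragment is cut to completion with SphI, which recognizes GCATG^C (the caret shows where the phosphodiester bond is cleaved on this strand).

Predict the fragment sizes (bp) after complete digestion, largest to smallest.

79, 45, 33, 9, 8 bp

SphI sites (GCATGC) start at positions 4, 83, 128, 161.
SphI cuts after base 5 of each site (before the last base), so after positions 8, 87, 132, 165.
Linear molecule, 4 cuts → 5 fragments:
  1–8 → 8 bp
  9–87 → 79 bp
  88–132 → 45 bp
  133–165 → 33 bp
  166–174 → 9 bp
Sorted largest to smallest: 79, 45, 33, 9, 8 bp.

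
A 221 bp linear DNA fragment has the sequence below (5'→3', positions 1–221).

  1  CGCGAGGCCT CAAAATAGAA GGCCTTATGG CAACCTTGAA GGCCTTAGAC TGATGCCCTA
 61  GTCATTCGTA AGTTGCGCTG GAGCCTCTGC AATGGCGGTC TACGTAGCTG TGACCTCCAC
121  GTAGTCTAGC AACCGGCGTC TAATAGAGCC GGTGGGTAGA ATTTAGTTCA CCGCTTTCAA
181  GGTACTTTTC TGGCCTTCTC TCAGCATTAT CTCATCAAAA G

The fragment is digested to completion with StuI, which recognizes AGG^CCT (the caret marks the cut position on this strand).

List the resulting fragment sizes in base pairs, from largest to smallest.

StuI sites (AGGCCT) start at positions 5, 20, 40.
StuI cuts after base 3 of each site, so after positions 7, 22, 42.
Linear molecule, 3 cuts → 4 fragments:
  1–7 → 7 bp
  8–22 → 15 bp
  23–42 → 20 bp
  43–221 → 179 bp
Sorted largest to smallest: 179, 20, 15, 7 bp.

179, 20, 15, 7 bp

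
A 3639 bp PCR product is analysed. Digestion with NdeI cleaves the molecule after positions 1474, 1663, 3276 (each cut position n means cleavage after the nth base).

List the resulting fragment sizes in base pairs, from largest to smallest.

Linear molecule, 3 cuts → 4 fragments:
  1474 − 0 = 1474 bp
  1663 − 1474 = 189 bp
  3276 − 1663 = 1613 bp
  3639 − 3276 = 363 bp
Sorted largest to smallest: 1613, 1474, 363, 189 bp.

1613, 1474, 363, 189 bp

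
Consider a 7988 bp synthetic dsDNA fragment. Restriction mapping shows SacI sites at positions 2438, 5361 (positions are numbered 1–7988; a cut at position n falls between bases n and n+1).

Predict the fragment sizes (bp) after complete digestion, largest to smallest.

Linear molecule, 2 cuts → 3 fragments:
  2438 − 0 = 2438 bp
  5361 − 2438 = 2923 bp
  7988 − 5361 = 2627 bp
Sorted largest to smallest: 2923, 2627, 2438 bp.

2923, 2627, 2438 bp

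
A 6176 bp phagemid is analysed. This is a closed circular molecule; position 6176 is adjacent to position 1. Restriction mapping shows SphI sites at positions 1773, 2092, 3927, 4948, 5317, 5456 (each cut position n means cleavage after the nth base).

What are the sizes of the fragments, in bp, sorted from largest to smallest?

2493, 1835, 1021, 369, 319, 139 bp

Circular molecule, 6 cuts → 6 fragments:
  2092 − 1773 = 319 bp
  3927 − 2092 = 1835 bp
  4948 − 3927 = 1021 bp
  5317 − 4948 = 369 bp
  5456 − 5317 = 139 bp
  wrap: 6176 − 5456 + 1773 = 2493 bp
Sorted largest to smallest: 2493, 1835, 1021, 369, 319, 139 bp.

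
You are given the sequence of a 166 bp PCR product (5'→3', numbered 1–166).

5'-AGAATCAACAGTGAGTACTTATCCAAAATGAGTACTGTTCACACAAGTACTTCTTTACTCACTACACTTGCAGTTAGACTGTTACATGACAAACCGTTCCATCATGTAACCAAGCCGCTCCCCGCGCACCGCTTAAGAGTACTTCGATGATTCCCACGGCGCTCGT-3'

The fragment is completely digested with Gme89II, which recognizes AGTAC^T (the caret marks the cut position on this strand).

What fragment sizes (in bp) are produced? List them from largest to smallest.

Gme89II sites (AGTACT) start at positions 14, 31, 46, 138.
Gme89II cuts after base 5 of each site (before the last base), so after positions 18, 35, 50, 142.
Linear molecule, 4 cuts → 5 fragments:
  1–18 → 18 bp
  19–35 → 17 bp
  36–50 → 15 bp
  51–142 → 92 bp
  143–166 → 24 bp
Sorted largest to smallest: 92, 24, 18, 17, 15 bp.

92, 24, 18, 17, 15 bp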